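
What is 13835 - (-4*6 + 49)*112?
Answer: 11035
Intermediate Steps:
13835 - (-4*6 + 49)*112 = 13835 - (-24 + 49)*112 = 13835 - 25*112 = 13835 - 1*2800 = 13835 - 2800 = 11035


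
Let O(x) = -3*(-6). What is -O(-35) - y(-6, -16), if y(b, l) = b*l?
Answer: -114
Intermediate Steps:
O(x) = 18
-O(-35) - y(-6, -16) = -1*18 - (-6)*(-16) = -18 - 1*96 = -18 - 96 = -114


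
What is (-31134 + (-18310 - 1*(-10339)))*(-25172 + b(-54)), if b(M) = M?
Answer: 986462730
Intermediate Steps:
(-31134 + (-18310 - 1*(-10339)))*(-25172 + b(-54)) = (-31134 + (-18310 - 1*(-10339)))*(-25172 - 54) = (-31134 + (-18310 + 10339))*(-25226) = (-31134 - 7971)*(-25226) = -39105*(-25226) = 986462730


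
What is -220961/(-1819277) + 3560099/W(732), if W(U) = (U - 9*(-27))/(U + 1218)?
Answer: 563200551209/79099 ≈ 7.1202e+6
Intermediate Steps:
W(U) = (243 + U)/(1218 + U) (W(U) = (U + 243)/(1218 + U) = (243 + U)/(1218 + U))
-220961/(-1819277) + 3560099/W(732) = -220961/(-1819277) + 3560099/(((243 + 732)/(1218 + 732))) = -220961*(-1/1819277) + 3560099/((975/1950)) = 9607/79099 + 3560099/(((1/1950)*975)) = 9607/79099 + 3560099/(½) = 9607/79099 + 3560099*2 = 9607/79099 + 7120198 = 563200551209/79099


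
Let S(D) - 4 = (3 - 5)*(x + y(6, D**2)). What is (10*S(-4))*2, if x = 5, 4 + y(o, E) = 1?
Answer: 0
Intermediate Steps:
y(o, E) = -3 (y(o, E) = -4 + 1 = -3)
S(D) = 0 (S(D) = 4 + (3 - 5)*(5 - 3) = 4 - 2*2 = 4 - 4 = 0)
(10*S(-4))*2 = (10*0)*2 = 0*2 = 0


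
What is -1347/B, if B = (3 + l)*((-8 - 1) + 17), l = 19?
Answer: -1347/176 ≈ -7.6534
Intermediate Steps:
B = 176 (B = (3 + 19)*((-8 - 1) + 17) = 22*(-9 + 17) = 22*8 = 176)
-1347/B = -1347/176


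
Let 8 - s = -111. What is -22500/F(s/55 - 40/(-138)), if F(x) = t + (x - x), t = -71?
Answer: 22500/71 ≈ 316.90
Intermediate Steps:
s = 119 (s = 8 - 1*(-111) = 8 + 111 = 119)
F(x) = -71 (F(x) = -71 + (x - x) = -71 + 0 = -71)
-22500/F(s/55 - 40/(-138)) = -22500/(-71) = -22500*(-1/71) = 22500/71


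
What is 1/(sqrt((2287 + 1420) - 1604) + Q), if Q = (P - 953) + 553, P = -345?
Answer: -745/552922 - sqrt(2103)/552922 ≈ -0.0014303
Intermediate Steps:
Q = -745 (Q = (-345 - 953) + 553 = -1298 + 553 = -745)
1/(sqrt((2287 + 1420) - 1604) + Q) = 1/(sqrt((2287 + 1420) - 1604) - 745) = 1/(sqrt(3707 - 1604) - 745) = 1/(sqrt(2103) - 745) = 1/(-745 + sqrt(2103))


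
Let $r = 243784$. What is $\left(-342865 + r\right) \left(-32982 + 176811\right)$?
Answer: $-14250721149$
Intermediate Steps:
$\left(-342865 + r\right) \left(-32982 + 176811\right) = \left(-342865 + 243784\right) \left(-32982 + 176811\right) = \left(-99081\right) 143829 = -14250721149$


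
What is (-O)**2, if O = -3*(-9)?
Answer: 729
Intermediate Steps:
O = 27
(-O)**2 = (-1*27)**2 = (-27)**2 = 729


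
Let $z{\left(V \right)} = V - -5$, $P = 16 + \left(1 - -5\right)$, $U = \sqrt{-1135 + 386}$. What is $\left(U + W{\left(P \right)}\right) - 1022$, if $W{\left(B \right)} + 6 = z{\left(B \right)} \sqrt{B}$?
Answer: $-1028 + 27 \sqrt{22} + i \sqrt{749} \approx -901.36 + 27.368 i$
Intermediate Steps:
$U = i \sqrt{749}$ ($U = \sqrt{-749} = i \sqrt{749} \approx 27.368 i$)
$P = 22$ ($P = 16 + \left(1 + 5\right) = 16 + 6 = 22$)
$z{\left(V \right)} = 5 + V$ ($z{\left(V \right)} = V + 5 = 5 + V$)
$W{\left(B \right)} = -6 + \sqrt{B} \left(5 + B\right)$ ($W{\left(B \right)} = -6 + \left(5 + B\right) \sqrt{B} = -6 + \sqrt{B} \left(5 + B\right)$)
$\left(U + W{\left(P \right)}\right) - 1022 = \left(i \sqrt{749} - \left(6 - \sqrt{22} \left(5 + 22\right)\right)\right) - 1022 = \left(i \sqrt{749} - \left(6 - \sqrt{22} \cdot 27\right)\right) - 1022 = \left(i \sqrt{749} - \left(6 - 27 \sqrt{22}\right)\right) - 1022 = \left(-6 + 27 \sqrt{22} + i \sqrt{749}\right) - 1022 = -1028 + 27 \sqrt{22} + i \sqrt{749}$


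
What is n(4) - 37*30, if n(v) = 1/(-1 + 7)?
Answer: -6659/6 ≈ -1109.8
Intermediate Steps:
n(v) = ⅙ (n(v) = 1/6 = ⅙)
n(4) - 37*30 = ⅙ - 37*30 = ⅙ - 1110 = -6659/6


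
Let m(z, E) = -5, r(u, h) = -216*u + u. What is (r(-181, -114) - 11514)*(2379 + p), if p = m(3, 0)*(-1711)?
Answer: 299602534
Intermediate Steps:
r(u, h) = -215*u
p = 8555 (p = -5*(-1711) = 8555)
(r(-181, -114) - 11514)*(2379 + p) = (-215*(-181) - 11514)*(2379 + 8555) = (38915 - 11514)*10934 = 27401*10934 = 299602534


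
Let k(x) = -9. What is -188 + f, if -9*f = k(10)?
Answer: -187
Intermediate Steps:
f = 1 (f = -⅑*(-9) = 1)
-188 + f = -188 + 1 = -187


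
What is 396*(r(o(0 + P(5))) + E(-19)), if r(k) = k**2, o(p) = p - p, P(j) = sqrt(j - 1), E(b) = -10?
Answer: -3960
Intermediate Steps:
P(j) = sqrt(-1 + j)
o(p) = 0
396*(r(o(0 + P(5))) + E(-19)) = 396*(0**2 - 10) = 396*(0 - 10) = 396*(-10) = -3960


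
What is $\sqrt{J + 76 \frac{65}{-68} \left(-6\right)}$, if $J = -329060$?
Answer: $\frac{i \sqrt{94972370}}{17} \approx 573.26 i$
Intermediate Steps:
$\sqrt{J + 76 \frac{65}{-68} \left(-6\right)} = \sqrt{-329060 + 76 \frac{65}{-68} \left(-6\right)} = \sqrt{-329060 + 76 \cdot 65 \left(- \frac{1}{68}\right) \left(-6\right)} = \sqrt{-329060 + 76 \left(- \frac{65}{68}\right) \left(-6\right)} = \sqrt{-329060 - - \frac{7410}{17}} = \sqrt{-329060 + \frac{7410}{17}} = \sqrt{- \frac{5586610}{17}} = \frac{i \sqrt{94972370}}{17}$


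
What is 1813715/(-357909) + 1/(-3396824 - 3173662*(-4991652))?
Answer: -19828487351049443857/3912849636975378216 ≈ -5.0675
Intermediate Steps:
1813715/(-357909) + 1/(-3396824 - 3173662*(-4991652)) = 1813715*(-1/357909) - 1/4991652/(-6570486) = -1813715/357909 - 1/6570486*(-1/4991652) = -1813715/357909 + 1/32797579582872 = -19828487351049443857/3912849636975378216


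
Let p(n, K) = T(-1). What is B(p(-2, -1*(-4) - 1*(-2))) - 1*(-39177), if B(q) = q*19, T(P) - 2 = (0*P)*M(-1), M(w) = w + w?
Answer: 39215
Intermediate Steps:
M(w) = 2*w
T(P) = 2 (T(P) = 2 + (0*P)*(2*(-1)) = 2 + 0*(-2) = 2 + 0 = 2)
p(n, K) = 2
B(q) = 19*q
B(p(-2, -1*(-4) - 1*(-2))) - 1*(-39177) = 19*2 - 1*(-39177) = 38 + 39177 = 39215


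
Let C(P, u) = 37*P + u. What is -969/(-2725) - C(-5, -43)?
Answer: 622269/2725 ≈ 228.36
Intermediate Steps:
C(P, u) = u + 37*P
-969/(-2725) - C(-5, -43) = -969/(-2725) - (-43 + 37*(-5)) = -969*(-1/2725) - (-43 - 185) = 969/2725 - 1*(-228) = 969/2725 + 228 = 622269/2725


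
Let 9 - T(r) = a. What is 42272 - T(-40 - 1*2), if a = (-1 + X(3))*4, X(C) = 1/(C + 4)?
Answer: 295817/7 ≈ 42260.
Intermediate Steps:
X(C) = 1/(4 + C)
a = -24/7 (a = (-1 + 1/(4 + 3))*4 = (-1 + 1/7)*4 = -6/7*4 = -24/7 ≈ -3.4286)
T(r) = 87/7 (T(r) = 9 - 1*(-24/7) = 9 + 24/7 = 87/7)
42272 - T(-40 - 1*2) = 42272 - 1*87/7 = 42272 - 87/7 = 295817/7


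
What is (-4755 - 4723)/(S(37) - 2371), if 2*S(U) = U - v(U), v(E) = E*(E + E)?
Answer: 18956/7443 ≈ 2.5468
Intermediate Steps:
v(E) = 2*E**2 (v(E) = E*(2*E) = 2*E**2)
S(U) = U/2 - U**2 (S(U) = (U - 2*U**2)/2 = U/2 - U**2)
(-4755 - 4723)/(S(37) - 2371) = (-4755 - 4723)/(37*(1/2 - 1*37) - 2371) = -9478/(37*(1/2 - 37) - 2371) = -9478/(37*(-73/2) - 2371) = -9478/(-2701/2 - 2371) = -9478/(-7443/2) = -9478*(-2/7443) = 18956/7443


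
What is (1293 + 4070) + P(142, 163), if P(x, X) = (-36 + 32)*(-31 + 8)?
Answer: 5455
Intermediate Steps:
P(x, X) = 92 (P(x, X) = -4*(-23) = 92)
(1293 + 4070) + P(142, 163) = (1293 + 4070) + 92 = 5363 + 92 = 5455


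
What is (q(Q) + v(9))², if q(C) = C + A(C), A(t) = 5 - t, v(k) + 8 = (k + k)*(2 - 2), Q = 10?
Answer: 9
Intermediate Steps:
v(k) = -8 (v(k) = -8 + (k + k)*(2 - 2) = -8 + (2*k)*0 = -8 + 0 = -8)
q(C) = 5 (q(C) = C + (5 - C) = 5)
(q(Q) + v(9))² = (5 - 8)² = (-3)² = 9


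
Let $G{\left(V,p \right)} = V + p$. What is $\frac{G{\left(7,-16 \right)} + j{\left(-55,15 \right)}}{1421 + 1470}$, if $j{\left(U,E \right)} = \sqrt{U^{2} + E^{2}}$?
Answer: $- \frac{9}{2891} + \frac{5 \sqrt{130}}{2891} \approx 0.016606$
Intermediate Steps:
$j{\left(U,E \right)} = \sqrt{E^{2} + U^{2}}$
$\frac{G{\left(7,-16 \right)} + j{\left(-55,15 \right)}}{1421 + 1470} = \frac{\left(7 - 16\right) + \sqrt{15^{2} + \left(-55\right)^{2}}}{1421 + 1470} = \frac{-9 + \sqrt{225 + 3025}}{2891} = \left(-9 + \sqrt{3250}\right) \frac{1}{2891} = \left(-9 + 5 \sqrt{130}\right) \frac{1}{2891} = - \frac{9}{2891} + \frac{5 \sqrt{130}}{2891}$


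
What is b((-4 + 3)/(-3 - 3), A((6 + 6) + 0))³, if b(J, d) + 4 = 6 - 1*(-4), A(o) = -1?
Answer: 216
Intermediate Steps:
b(J, d) = 6 (b(J, d) = -4 + (6 - 1*(-4)) = -4 + (6 + 4) = -4 + 10 = 6)
b((-4 + 3)/(-3 - 3), A((6 + 6) + 0))³ = 6³ = 216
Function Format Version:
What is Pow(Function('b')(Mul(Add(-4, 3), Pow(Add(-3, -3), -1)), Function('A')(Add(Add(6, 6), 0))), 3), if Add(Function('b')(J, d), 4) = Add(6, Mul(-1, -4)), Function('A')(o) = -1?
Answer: 216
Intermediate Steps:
Function('b')(J, d) = 6 (Function('b')(J, d) = Add(-4, Add(6, Mul(-1, -4))) = Add(-4, Add(6, 4)) = Add(-4, 10) = 6)
Pow(Function('b')(Mul(Add(-4, 3), Pow(Add(-3, -3), -1)), Function('A')(Add(Add(6, 6), 0))), 3) = Pow(6, 3) = 216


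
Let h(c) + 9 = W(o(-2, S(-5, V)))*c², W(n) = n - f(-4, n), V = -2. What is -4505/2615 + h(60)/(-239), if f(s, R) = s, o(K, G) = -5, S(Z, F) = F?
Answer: 1672168/124997 ≈ 13.378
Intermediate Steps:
W(n) = 4 + n (W(n) = n - 1*(-4) = n + 4 = 4 + n)
h(c) = -9 - c² (h(c) = -9 + (4 - 5)*c² = -9 - c²)
-4505/2615 + h(60)/(-239) = -4505/2615 + (-9 - 1*60²)/(-239) = -4505*1/2615 + (-9 - 1*3600)*(-1/239) = -901/523 + (-9 - 3600)*(-1/239) = -901/523 - 3609*(-1/239) = -901/523 + 3609/239 = 1672168/124997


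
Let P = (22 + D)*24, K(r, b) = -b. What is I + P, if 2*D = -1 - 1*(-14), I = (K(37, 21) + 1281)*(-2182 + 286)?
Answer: -2388276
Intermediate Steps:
I = -2388960 (I = (-1*21 + 1281)*(-2182 + 286) = (-21 + 1281)*(-1896) = 1260*(-1896) = -2388960)
D = 13/2 (D = (-1 - 1*(-14))/2 = (-1 + 14)/2 = (½)*13 = 13/2 ≈ 6.5000)
P = 684 (P = (22 + 13/2)*24 = (57/2)*24 = 684)
I + P = -2388960 + 684 = -2388276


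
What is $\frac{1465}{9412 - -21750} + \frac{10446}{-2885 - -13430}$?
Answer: $\frac{113655559}{109534430} \approx 1.0376$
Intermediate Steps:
$\frac{1465}{9412 - -21750} + \frac{10446}{-2885 - -13430} = \frac{1465}{9412 + 21750} + \frac{10446}{-2885 + 13430} = \frac{1465}{31162} + \frac{10446}{10545} = 1465 \cdot \frac{1}{31162} + 10446 \cdot \frac{1}{10545} = \frac{1465}{31162} + \frac{3482}{3515} = \frac{113655559}{109534430}$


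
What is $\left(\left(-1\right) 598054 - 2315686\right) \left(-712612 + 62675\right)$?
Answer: $1893747434380$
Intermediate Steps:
$\left(\left(-1\right) 598054 - 2315686\right) \left(-712612 + 62675\right) = \left(-598054 - 2315686\right) \left(-649937\right) = \left(-2913740\right) \left(-649937\right) = 1893747434380$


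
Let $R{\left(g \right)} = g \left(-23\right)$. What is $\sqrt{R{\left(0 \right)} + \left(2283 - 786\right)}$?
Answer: $\sqrt{1497} \approx 38.691$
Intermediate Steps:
$R{\left(g \right)} = - 23 g$
$\sqrt{R{\left(0 \right)} + \left(2283 - 786\right)} = \sqrt{\left(-23\right) 0 + \left(2283 - 786\right)} = \sqrt{0 + 1497} = \sqrt{1497}$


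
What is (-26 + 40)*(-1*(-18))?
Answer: 252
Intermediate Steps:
(-26 + 40)*(-1*(-18)) = 14*18 = 252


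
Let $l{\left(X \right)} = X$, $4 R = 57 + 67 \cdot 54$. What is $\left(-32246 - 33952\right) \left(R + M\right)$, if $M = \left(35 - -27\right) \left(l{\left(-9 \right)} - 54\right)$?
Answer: $\frac{395499951}{2} \approx 1.9775 \cdot 10^{8}$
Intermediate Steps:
$R = \frac{3675}{4}$ ($R = \frac{57 + 67 \cdot 54}{4} = \frac{57 + 3618}{4} = \frac{1}{4} \cdot 3675 = \frac{3675}{4} \approx 918.75$)
$M = -3906$ ($M = \left(35 - -27\right) \left(-9 - 54\right) = \left(35 + 27\right) \left(-63\right) = 62 \left(-63\right) = -3906$)
$\left(-32246 - 33952\right) \left(R + M\right) = \left(-32246 - 33952\right) \left(\frac{3675}{4} - 3906\right) = \left(-66198\right) \left(- \frac{11949}{4}\right) = \frac{395499951}{2}$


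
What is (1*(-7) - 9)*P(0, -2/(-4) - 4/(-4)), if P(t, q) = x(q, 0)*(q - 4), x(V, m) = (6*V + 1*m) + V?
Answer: 420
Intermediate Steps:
x(V, m) = m + 7*V (x(V, m) = (6*V + m) + V = (m + 6*V) + V = m + 7*V)
P(t, q) = 7*q*(-4 + q) (P(t, q) = (0 + 7*q)*(q - 4) = (7*q)*(-4 + q) = 7*q*(-4 + q))
(1*(-7) - 9)*P(0, -2/(-4) - 4/(-4)) = (1*(-7) - 9)*(7*(-2/(-4) - 4/(-4))*(-4 + (-2/(-4) - 4/(-4)))) = (-7 - 9)*(7*(-2*(-¼) - 4*(-¼))*(-4 + (-2*(-¼) - 4*(-¼)))) = -112*(½ + 1)*(-4 + (½ + 1)) = -112*3*(-4 + 3/2)/2 = -112*3*(-5)/(2*2) = -16*(-105/4) = 420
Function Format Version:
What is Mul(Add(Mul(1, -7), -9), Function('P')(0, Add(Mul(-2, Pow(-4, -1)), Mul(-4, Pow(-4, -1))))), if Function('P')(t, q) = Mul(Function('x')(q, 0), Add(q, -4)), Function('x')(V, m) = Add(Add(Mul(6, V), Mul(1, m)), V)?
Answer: 420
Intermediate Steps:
Function('x')(V, m) = Add(m, Mul(7, V)) (Function('x')(V, m) = Add(Add(Mul(6, V), m), V) = Add(Add(m, Mul(6, V)), V) = Add(m, Mul(7, V)))
Function('P')(t, q) = Mul(7, q, Add(-4, q)) (Function('P')(t, q) = Mul(Add(0, Mul(7, q)), Add(q, -4)) = Mul(Mul(7, q), Add(-4, q)) = Mul(7, q, Add(-4, q)))
Mul(Add(Mul(1, -7), -9), Function('P')(0, Add(Mul(-2, Pow(-4, -1)), Mul(-4, Pow(-4, -1))))) = Mul(Add(Mul(1, -7), -9), Mul(7, Add(Mul(-2, Pow(-4, -1)), Mul(-4, Pow(-4, -1))), Add(-4, Add(Mul(-2, Pow(-4, -1)), Mul(-4, Pow(-4, -1)))))) = Mul(Add(-7, -9), Mul(7, Add(Mul(-2, Rational(-1, 4)), Mul(-4, Rational(-1, 4))), Add(-4, Add(Mul(-2, Rational(-1, 4)), Mul(-4, Rational(-1, 4)))))) = Mul(-16, Mul(7, Add(Rational(1, 2), 1), Add(-4, Add(Rational(1, 2), 1)))) = Mul(-16, Mul(7, Rational(3, 2), Add(-4, Rational(3, 2)))) = Mul(-16, Mul(7, Rational(3, 2), Rational(-5, 2))) = Mul(-16, Rational(-105, 4)) = 420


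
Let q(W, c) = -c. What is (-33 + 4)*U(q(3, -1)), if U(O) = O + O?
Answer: -58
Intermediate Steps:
U(O) = 2*O
(-33 + 4)*U(q(3, -1)) = (-33 + 4)*(2*(-1*(-1))) = -58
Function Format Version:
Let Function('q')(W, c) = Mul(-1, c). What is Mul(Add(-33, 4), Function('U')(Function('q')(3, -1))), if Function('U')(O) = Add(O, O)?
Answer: -58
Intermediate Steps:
Function('U')(O) = Mul(2, O)
Mul(Add(-33, 4), Function('U')(Function('q')(3, -1))) = Mul(Add(-33, 4), Mul(2, Mul(-1, -1))) = Mul(-29, Mul(2, 1)) = Mul(-29, 2) = -58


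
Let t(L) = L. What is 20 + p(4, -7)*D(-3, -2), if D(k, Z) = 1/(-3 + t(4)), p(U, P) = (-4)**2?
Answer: 36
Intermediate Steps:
p(U, P) = 16
D(k, Z) = 1 (D(k, Z) = 1/(-3 + 4) = 1/1 = 1)
20 + p(4, -7)*D(-3, -2) = 20 + 16*1 = 20 + 16 = 36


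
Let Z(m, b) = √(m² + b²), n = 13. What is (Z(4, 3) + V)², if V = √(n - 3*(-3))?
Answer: (5 + √22)² ≈ 93.904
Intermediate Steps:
Z(m, b) = √(b² + m²)
V = √22 (V = √(13 - 3*(-3)) = √(13 + 9) = √22 ≈ 4.6904)
(Z(4, 3) + V)² = (√(3² + 4²) + √22)² = (√(9 + 16) + √22)² = (√25 + √22)² = (5 + √22)²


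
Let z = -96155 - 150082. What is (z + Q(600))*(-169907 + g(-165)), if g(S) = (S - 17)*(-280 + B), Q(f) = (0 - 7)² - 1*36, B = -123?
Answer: 23775635664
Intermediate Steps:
z = -246237
Q(f) = 13 (Q(f) = (-7)² - 36 = 49 - 36 = 13)
g(S) = 6851 - 403*S (g(S) = (S - 17)*(-280 - 123) = (-17 + S)*(-403) = 6851 - 403*S)
(z + Q(600))*(-169907 + g(-165)) = (-246237 + 13)*(-169907 + (6851 - 403*(-165))) = -246224*(-169907 + (6851 + 66495)) = -246224*(-169907 + 73346) = -246224*(-96561) = 23775635664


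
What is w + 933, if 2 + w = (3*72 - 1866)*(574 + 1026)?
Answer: -2639069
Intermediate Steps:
w = -2640002 (w = -2 + (3*72 - 1866)*(574 + 1026) = -2 + (216 - 1866)*1600 = -2 - 1650*1600 = -2 - 2640000 = -2640002)
w + 933 = -2640002 + 933 = -2639069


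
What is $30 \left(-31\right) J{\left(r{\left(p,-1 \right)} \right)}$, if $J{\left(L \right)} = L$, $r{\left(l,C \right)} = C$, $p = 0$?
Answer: $930$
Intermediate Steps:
$30 \left(-31\right) J{\left(r{\left(p,-1 \right)} \right)} = 30 \left(-31\right) \left(-1\right) = \left(-930\right) \left(-1\right) = 930$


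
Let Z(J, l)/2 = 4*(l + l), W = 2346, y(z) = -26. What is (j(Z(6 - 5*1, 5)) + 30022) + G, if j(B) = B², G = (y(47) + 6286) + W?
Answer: 45028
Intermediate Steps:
Z(J, l) = 16*l (Z(J, l) = 2*(4*(l + l)) = 2*(4*(2*l)) = 2*(8*l) = 16*l)
G = 8606 (G = (-26 + 6286) + 2346 = 6260 + 2346 = 8606)
(j(Z(6 - 5*1, 5)) + 30022) + G = ((16*5)² + 30022) + 8606 = (80² + 30022) + 8606 = (6400 + 30022) + 8606 = 36422 + 8606 = 45028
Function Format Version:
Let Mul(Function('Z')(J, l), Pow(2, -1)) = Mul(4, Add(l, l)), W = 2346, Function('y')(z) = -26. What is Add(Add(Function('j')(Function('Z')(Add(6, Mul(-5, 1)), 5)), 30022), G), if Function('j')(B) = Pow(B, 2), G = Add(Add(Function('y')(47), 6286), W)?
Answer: 45028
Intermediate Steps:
Function('Z')(J, l) = Mul(16, l) (Function('Z')(J, l) = Mul(2, Mul(4, Add(l, l))) = Mul(2, Mul(4, Mul(2, l))) = Mul(2, Mul(8, l)) = Mul(16, l))
G = 8606 (G = Add(Add(-26, 6286), 2346) = Add(6260, 2346) = 8606)
Add(Add(Function('j')(Function('Z')(Add(6, Mul(-5, 1)), 5)), 30022), G) = Add(Add(Pow(Mul(16, 5), 2), 30022), 8606) = Add(Add(Pow(80, 2), 30022), 8606) = Add(Add(6400, 30022), 8606) = Add(36422, 8606) = 45028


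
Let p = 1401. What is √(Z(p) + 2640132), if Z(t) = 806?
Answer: √2640938 ≈ 1625.1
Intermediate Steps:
√(Z(p) + 2640132) = √(806 + 2640132) = √2640938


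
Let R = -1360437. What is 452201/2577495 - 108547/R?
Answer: 298323440534/1168839855105 ≈ 0.25523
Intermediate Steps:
452201/2577495 - 108547/R = 452201/2577495 - 108547/(-1360437) = 452201*(1/2577495) - 108547*(-1/1360437) = 452201/2577495 + 108547/1360437 = 298323440534/1168839855105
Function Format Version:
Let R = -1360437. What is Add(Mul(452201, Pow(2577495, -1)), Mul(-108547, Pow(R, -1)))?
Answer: Rational(298323440534, 1168839855105) ≈ 0.25523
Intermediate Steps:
Add(Mul(452201, Pow(2577495, -1)), Mul(-108547, Pow(R, -1))) = Add(Mul(452201, Pow(2577495, -1)), Mul(-108547, Pow(-1360437, -1))) = Add(Mul(452201, Rational(1, 2577495)), Mul(-108547, Rational(-1, 1360437))) = Add(Rational(452201, 2577495), Rational(108547, 1360437)) = Rational(298323440534, 1168839855105)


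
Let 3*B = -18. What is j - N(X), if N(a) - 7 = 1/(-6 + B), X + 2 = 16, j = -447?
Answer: -5447/12 ≈ -453.92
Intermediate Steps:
B = -6 (B = (1/3)*(-18) = -6)
X = 14 (X = -2 + 16 = 14)
N(a) = 83/12 (N(a) = 7 + 1/(-6 - 6) = 7 + 1/(-12) = 7 - 1/12 = 83/12)
j - N(X) = -447 - 1*83/12 = -447 - 83/12 = -5447/12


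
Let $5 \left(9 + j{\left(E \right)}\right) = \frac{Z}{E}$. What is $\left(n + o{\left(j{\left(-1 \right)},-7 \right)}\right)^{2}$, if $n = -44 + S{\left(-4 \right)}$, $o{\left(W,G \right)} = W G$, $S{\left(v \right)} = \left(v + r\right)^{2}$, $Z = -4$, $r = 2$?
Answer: $\frac{7569}{25} \approx 302.76$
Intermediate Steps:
$j{\left(E \right)} = -9 - \frac{4}{5 E}$ ($j{\left(E \right)} = -9 + \frac{\left(-4\right) \frac{1}{E}}{5} = -9 - \frac{4}{5 E}$)
$S{\left(v \right)} = \left(2 + v\right)^{2}$ ($S{\left(v \right)} = \left(v + 2\right)^{2} = \left(2 + v\right)^{2}$)
$o{\left(W,G \right)} = G W$
$n = -40$ ($n = -44 + \left(2 - 4\right)^{2} = -44 + \left(-2\right)^{2} = -44 + 4 = -40$)
$\left(n + o{\left(j{\left(-1 \right)},-7 \right)}\right)^{2} = \left(-40 - 7 \left(-9 - \frac{4}{5 \left(-1\right)}\right)\right)^{2} = \left(-40 - 7 \left(-9 - - \frac{4}{5}\right)\right)^{2} = \left(-40 - 7 \left(-9 + \frac{4}{5}\right)\right)^{2} = \left(-40 - - \frac{287}{5}\right)^{2} = \left(-40 + \frac{287}{5}\right)^{2} = \left(\frac{87}{5}\right)^{2} = \frac{7569}{25}$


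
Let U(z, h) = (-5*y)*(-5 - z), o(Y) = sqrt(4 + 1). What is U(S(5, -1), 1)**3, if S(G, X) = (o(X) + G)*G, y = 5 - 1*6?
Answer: -4781250 - 1765625*sqrt(5) ≈ -8.7293e+6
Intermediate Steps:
y = -1 (y = 5 - 6 = -1)
o(Y) = sqrt(5)
S(G, X) = G*(G + sqrt(5)) (S(G, X) = (sqrt(5) + G)*G = (G + sqrt(5))*G = G*(G + sqrt(5)))
U(z, h) = -25 - 5*z (U(z, h) = (-5*(-1))*(-5 - z) = 5*(-5 - z) = -25 - 5*z)
U(S(5, -1), 1)**3 = (-25 - 25*(5 + sqrt(5)))**3 = (-25 - 5*(25 + 5*sqrt(5)))**3 = (-25 + (-125 - 25*sqrt(5)))**3 = (-150 - 25*sqrt(5))**3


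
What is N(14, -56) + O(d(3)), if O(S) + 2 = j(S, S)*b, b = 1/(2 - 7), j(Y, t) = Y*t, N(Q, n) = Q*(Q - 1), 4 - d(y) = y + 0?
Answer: 899/5 ≈ 179.80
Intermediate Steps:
d(y) = 4 - y (d(y) = 4 - (y + 0) = 4 - y)
N(Q, n) = Q*(-1 + Q)
b = -⅕ (b = 1/(-5) = -⅕ ≈ -0.20000)
O(S) = -2 - S²/5 (O(S) = -2 + (S*S)*(-⅕) = -2 + S²*(-⅕) = -2 - S²/5)
N(14, -56) + O(d(3)) = 14*(-1 + 14) + (-2 - (4 - 1*3)²/5) = 14*13 + (-2 - (4 - 3)²/5) = 182 + (-2 - ⅕*1²) = 182 + (-2 - ⅕*1) = 182 + (-2 - ⅕) = 182 - 11/5 = 899/5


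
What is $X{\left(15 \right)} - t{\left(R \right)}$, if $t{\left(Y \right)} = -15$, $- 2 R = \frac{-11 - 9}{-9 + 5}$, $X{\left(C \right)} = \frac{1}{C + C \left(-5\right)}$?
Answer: $\frac{899}{60} \approx 14.983$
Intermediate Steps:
$X{\left(C \right)} = - \frac{1}{4 C}$ ($X{\left(C \right)} = \frac{1}{C - 5 C} = \frac{1}{\left(-4\right) C} = - \frac{1}{4 C}$)
$R = - \frac{5}{2}$ ($R = - \frac{\left(-11 - 9\right) \frac{1}{-9 + 5}}{2} = - \frac{\left(-20\right) \frac{1}{-4}}{2} = - \frac{\left(-20\right) \left(- \frac{1}{4}\right)}{2} = \left(- \frac{1}{2}\right) 5 = - \frac{5}{2} \approx -2.5$)
$X{\left(15 \right)} - t{\left(R \right)} = - \frac{1}{4 \cdot 15} - -15 = \left(- \frac{1}{4}\right) \frac{1}{15} + 15 = - \frac{1}{60} + 15 = \frac{899}{60}$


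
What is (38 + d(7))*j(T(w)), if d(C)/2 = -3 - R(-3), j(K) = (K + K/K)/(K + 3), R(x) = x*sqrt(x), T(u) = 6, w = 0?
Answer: 224/9 + 14*I*sqrt(3)/3 ≈ 24.889 + 8.0829*I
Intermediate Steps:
R(x) = x**(3/2)
j(K) = (1 + K)/(3 + K) (j(K) = (K + 1)/(3 + K) = (1 + K)/(3 + K))
d(C) = -6 + 6*I*sqrt(3) (d(C) = 2*(-3 - (-3)**(3/2)) = 2*(-3 - (-3)*I*sqrt(3)) = 2*(-3 + 3*I*sqrt(3)) = -6 + 6*I*sqrt(3))
(38 + d(7))*j(T(w)) = (38 + (-6 + 6*I*sqrt(3)))*((1 + 6)/(3 + 6)) = (32 + 6*I*sqrt(3))*(7/9) = 224/9 + 14*I*sqrt(3)/3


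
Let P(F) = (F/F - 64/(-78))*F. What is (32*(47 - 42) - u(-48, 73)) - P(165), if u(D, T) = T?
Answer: -2774/13 ≈ -213.38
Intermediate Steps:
P(F) = 71*F/39 (P(F) = (1 - 64*(-1/78))*F = (1 + 32/39)*F = 71*F/39)
(32*(47 - 42) - u(-48, 73)) - P(165) = (32*(47 - 42) - 1*73) - 71*165/39 = (32*5 - 73) - 1*3905/13 = (160 - 73) - 3905/13 = 87 - 3905/13 = -2774/13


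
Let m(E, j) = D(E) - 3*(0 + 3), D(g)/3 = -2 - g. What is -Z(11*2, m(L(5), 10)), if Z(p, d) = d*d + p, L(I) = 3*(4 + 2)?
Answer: -4783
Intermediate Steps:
D(g) = -6 - 3*g (D(g) = 3*(-2 - g) = -6 - 3*g)
L(I) = 18 (L(I) = 3*6 = 18)
m(E, j) = -15 - 3*E (m(E, j) = (-6 - 3*E) - 3*(0 + 3) = (-6 - 3*E) - 3*3 = (-6 - 3*E) - 1*9 = (-6 - 3*E) - 9 = -15 - 3*E)
Z(p, d) = p + d² (Z(p, d) = d² + p = p + d²)
-Z(11*2, m(L(5), 10)) = -(11*2 + (-15 - 3*18)²) = -(22 + (-15 - 54)²) = -(22 + (-69)²) = -(22 + 4761) = -1*4783 = -4783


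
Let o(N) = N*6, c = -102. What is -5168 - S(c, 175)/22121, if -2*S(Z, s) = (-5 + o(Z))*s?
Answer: -228750631/44242 ≈ -5170.4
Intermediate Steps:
o(N) = 6*N
S(Z, s) = -s*(-5 + 6*Z)/2 (S(Z, s) = -(-5 + 6*Z)*s/2 = -s*(-5 + 6*Z)/2)
-5168 - S(c, 175)/22121 = -5168 - (1/2)*175*(5 - 6*(-102))/22121 = -5168 - (1/2)*175*(5 + 612)/22121 = -5168 - (1/2)*175*617/22121 = -5168 - 107975/(2*22121) = -5168 - 1*107975/44242 = -5168 - 107975/44242 = -228750631/44242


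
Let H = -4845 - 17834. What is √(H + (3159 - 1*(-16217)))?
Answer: 3*I*√367 ≈ 57.472*I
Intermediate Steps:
H = -22679
√(H + (3159 - 1*(-16217))) = √(-22679 + (3159 - 1*(-16217))) = √(-22679 + (3159 + 16217)) = √(-22679 + 19376) = √(-3303) = 3*I*√367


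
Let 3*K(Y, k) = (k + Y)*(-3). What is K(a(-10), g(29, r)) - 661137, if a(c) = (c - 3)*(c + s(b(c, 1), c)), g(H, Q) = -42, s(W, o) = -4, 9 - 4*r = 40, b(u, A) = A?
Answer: -661277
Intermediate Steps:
r = -31/4 (r = 9/4 - ¼*40 = 9/4 - 10 = -31/4 ≈ -7.7500)
a(c) = (-4 + c)*(-3 + c) (a(c) = (c - 3)*(c - 4) = (-3 + c)*(-4 + c) = (-4 + c)*(-3 + c))
K(Y, k) = -Y - k (K(Y, k) = ((k + Y)*(-3))/3 = ((Y + k)*(-3))/3 = (-3*Y - 3*k)/3 = -Y - k)
K(a(-10), g(29, r)) - 661137 = (-(12 + (-10)² - 7*(-10)) - 1*(-42)) - 661137 = (-(12 + 100 + 70) + 42) - 661137 = (-1*182 + 42) - 661137 = (-182 + 42) - 661137 = -140 - 661137 = -661277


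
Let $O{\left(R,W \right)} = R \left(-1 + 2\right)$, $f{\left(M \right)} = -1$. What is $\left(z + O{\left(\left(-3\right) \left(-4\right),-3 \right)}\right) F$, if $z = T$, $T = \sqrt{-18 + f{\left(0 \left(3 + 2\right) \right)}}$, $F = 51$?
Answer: $612 + 51 i \sqrt{19} \approx 612.0 + 222.3 i$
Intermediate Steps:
$T = i \sqrt{19}$ ($T = \sqrt{-18 - 1} = \sqrt{-19} = i \sqrt{19} \approx 4.3589 i$)
$O{\left(R,W \right)} = R$ ($O{\left(R,W \right)} = R 1 = R$)
$z = i \sqrt{19} \approx 4.3589 i$
$\left(z + O{\left(\left(-3\right) \left(-4\right),-3 \right)}\right) F = \left(i \sqrt{19} - -12\right) 51 = \left(i \sqrt{19} + 12\right) 51 = \left(12 + i \sqrt{19}\right) 51 = 612 + 51 i \sqrt{19}$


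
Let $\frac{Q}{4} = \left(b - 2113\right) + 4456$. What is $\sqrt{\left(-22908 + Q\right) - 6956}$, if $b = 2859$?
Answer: $4 i \sqrt{566} \approx 95.163 i$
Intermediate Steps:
$Q = 20808$ ($Q = 4 \left(\left(2859 - 2113\right) + 4456\right) = 4 \left(746 + 4456\right) = 4 \cdot 5202 = 20808$)
$\sqrt{\left(-22908 + Q\right) - 6956} = \sqrt{\left(-22908 + 20808\right) - 6956} = \sqrt{-2100 - 6956} = \sqrt{-9056} = 4 i \sqrt{566}$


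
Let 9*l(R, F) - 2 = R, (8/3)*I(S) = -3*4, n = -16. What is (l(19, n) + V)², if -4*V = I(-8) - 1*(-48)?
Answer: 42025/576 ≈ 72.960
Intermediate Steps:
I(S) = -9/2 (I(S) = 3*(-3*4)/8 = (3/8)*(-12) = -9/2)
l(R, F) = 2/9 + R/9
V = -87/8 (V = -(-9/2 - 1*(-48))/4 = -(-9/2 + 48)/4 = -¼*87/2 = -87/8 ≈ -10.875)
(l(19, n) + V)² = ((2/9 + (⅑)*19) - 87/8)² = ((2/9 + 19/9) - 87/8)² = (7/3 - 87/8)² = (-205/24)² = 42025/576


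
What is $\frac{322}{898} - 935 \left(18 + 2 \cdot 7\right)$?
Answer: $- \frac{13433919}{449} \approx -29920.0$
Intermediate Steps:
$\frac{322}{898} - 935 \left(18 + 2 \cdot 7\right) = 322 \cdot \frac{1}{898} - 935 \left(18 + 14\right) = \frac{161}{449} - 29920 = - \frac{13433919}{449}$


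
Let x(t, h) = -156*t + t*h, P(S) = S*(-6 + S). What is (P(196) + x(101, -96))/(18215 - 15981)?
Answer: 5894/1117 ≈ 5.2766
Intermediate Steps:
x(t, h) = -156*t + h*t
(P(196) + x(101, -96))/(18215 - 15981) = (196*(-6 + 196) + 101*(-156 - 96))/(18215 - 15981) = (196*190 + 101*(-252))/2234 = (37240 - 25452)*(1/2234) = 11788*(1/2234) = 5894/1117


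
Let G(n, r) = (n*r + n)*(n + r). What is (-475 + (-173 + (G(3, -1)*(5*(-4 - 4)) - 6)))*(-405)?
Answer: 264870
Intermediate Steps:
G(n, r) = (n + r)*(n + n*r) (G(n, r) = (n + n*r)*(n + r) = (n + r)*(n + n*r))
(-475 + (-173 + (G(3, -1)*(5*(-4 - 4)) - 6)))*(-405) = (-475 + (-173 + ((3*(3 - 1 + (-1)² + 3*(-1)))*(5*(-4 - 4)) - 6)))*(-405) = (-475 + (-173 + ((3*(3 - 1 + 1 - 3))*(5*(-8)) - 6)))*(-405) = (-475 + (-173 + ((3*0)*(-40) - 6)))*(-405) = (-475 + (-173 + (0*(-40) - 6)))*(-405) = (-475 + (-173 + (0 - 6)))*(-405) = (-475 + (-173 - 6))*(-405) = (-475 - 179)*(-405) = -654*(-405) = 264870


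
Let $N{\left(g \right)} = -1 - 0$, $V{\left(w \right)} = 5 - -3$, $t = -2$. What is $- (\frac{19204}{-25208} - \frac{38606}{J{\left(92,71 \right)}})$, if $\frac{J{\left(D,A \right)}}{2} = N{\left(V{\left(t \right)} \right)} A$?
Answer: $- \frac{121306635}{447442} \approx -271.11$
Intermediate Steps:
$V{\left(w \right)} = 8$ ($V{\left(w \right)} = 5 + 3 = 8$)
$N{\left(g \right)} = -1$ ($N{\left(g \right)} = -1 + 0 = -1$)
$J{\left(D,A \right)} = - 2 A$ ($J{\left(D,A \right)} = 2 \left(- A\right) = - 2 A$)
$- (\frac{19204}{-25208} - \frac{38606}{J{\left(92,71 \right)}}) = - (\frac{19204}{-25208} - \frac{38606}{\left(-2\right) 71}) = - (19204 \left(- \frac{1}{25208}\right) - \frac{38606}{-142}) = - (- \frac{4801}{6302} - - \frac{19303}{71}) = - (- \frac{4801}{6302} + \frac{19303}{71}) = \left(-1\right) \frac{121306635}{447442} = - \frac{121306635}{447442}$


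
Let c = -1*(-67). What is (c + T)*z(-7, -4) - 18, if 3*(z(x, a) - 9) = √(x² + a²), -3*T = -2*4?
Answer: 609 + 209*√65/9 ≈ 796.22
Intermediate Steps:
c = 67
T = 8/3 (T = -(-2)*4/3 = -⅓*(-8) = 8/3 ≈ 2.6667)
z(x, a) = 9 + √(a² + x²)/3 (z(x, a) = 9 + √(x² + a²)/3 = 9 + √(a² + x²)/3)
(c + T)*z(-7, -4) - 18 = (67 + 8/3)*(9 + √((-4)² + (-7)²)/3) - 18 = 209*(9 + √(16 + 49)/3)/3 - 18 = 209*(9 + √65/3)/3 - 18 = (627 + 209*√65/9) - 18 = 609 + 209*√65/9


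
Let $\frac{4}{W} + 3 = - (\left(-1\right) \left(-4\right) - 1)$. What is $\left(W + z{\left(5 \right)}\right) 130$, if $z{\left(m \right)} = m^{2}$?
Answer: $\frac{9490}{3} \approx 3163.3$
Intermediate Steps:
$W = - \frac{2}{3}$ ($W = \frac{4}{-3 - \left(\left(-1\right) \left(-4\right) - 1\right)} = \frac{4}{-3 - \left(4 - 1\right)} = \frac{4}{-3 - 3} = \frac{4}{-6} = 4 \left(- \frac{1}{6}\right) = - \frac{2}{3} \approx -0.66667$)
$\left(W + z{\left(5 \right)}\right) 130 = \left(- \frac{2}{3} + 5^{2}\right) 130 = \left(- \frac{2}{3} + 25\right) 130 = \frac{73}{3} \cdot 130 = \frac{9490}{3}$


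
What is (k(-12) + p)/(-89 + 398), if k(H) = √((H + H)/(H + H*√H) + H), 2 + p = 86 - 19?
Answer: 65/309 + √2*√((-5 - 12*I*√3)/(1 + 2*I*√3))/309 ≈ 0.21061 - 0.011141*I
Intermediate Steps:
p = 65 (p = -2 + (86 - 19) = -2 + 67 = 65)
k(H) = √(H + 2*H/(H + H^(3/2))) (k(H) = √((2*H)/(H + H^(3/2)) + H) = √(2*H/(H + H^(3/2)) + H) = √(H + 2*H/(H + H^(3/2))))
(k(-12) + p)/(-89 + 398) = (√(-12*(2 - 12 + (-12)^(3/2))/(-12 + (-12)^(3/2))) + 65)/(-89 + 398) = (√(-12*(2 - 12 - 24*I*√3)/(-12 - 24*I*√3)) + 65)/309 = (√(-12*(-10 - 24*I*√3)/(-12 - 24*I*√3)) + 65)*(1/309) = (2*√3*√(-(-10 - 24*I*√3)/(-12 - 24*I*√3)) + 65)*(1/309) = (65 + 2*√3*√(-(-10 - 24*I*√3)/(-12 - 24*I*√3)))*(1/309) = 65/309 + 2*√3*√(-(-10 - 24*I*√3)/(-12 - 24*I*√3))/309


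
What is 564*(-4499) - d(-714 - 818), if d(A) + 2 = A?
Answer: -2535902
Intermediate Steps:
d(A) = -2 + A
564*(-4499) - d(-714 - 818) = 564*(-4499) - (-2 + (-714 - 818)) = -2537436 - (-2 - 1532) = -2537436 - 1*(-1534) = -2537436 + 1534 = -2535902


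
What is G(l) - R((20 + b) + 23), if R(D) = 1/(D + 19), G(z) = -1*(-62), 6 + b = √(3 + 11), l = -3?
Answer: 13822/223 + √14/3122 ≈ 61.983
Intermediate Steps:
b = -6 + √14 (b = -6 + √(3 + 11) = -6 + √14 ≈ -2.2583)
G(z) = 62
R(D) = 1/(19 + D)
G(l) - R((20 + b) + 23) = 62 - 1/(19 + ((20 + (-6 + √14)) + 23)) = 62 - 1/(19 + ((14 + √14) + 23)) = 62 - 1/(19 + (37 + √14)) = 62 - 1/(56 + √14)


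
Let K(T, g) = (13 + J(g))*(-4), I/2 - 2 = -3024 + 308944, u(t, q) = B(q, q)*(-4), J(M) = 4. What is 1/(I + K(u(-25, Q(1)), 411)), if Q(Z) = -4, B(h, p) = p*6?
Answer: 1/611776 ≈ 1.6346e-6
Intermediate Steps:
B(h, p) = 6*p
u(t, q) = -24*q (u(t, q) = (6*q)*(-4) = -24*q)
I = 611844 (I = 4 + 2*(-3024 + 308944) = 4 + 2*305920 = 4 + 611840 = 611844)
K(T, g) = -68 (K(T, g) = (13 + 4)*(-4) = 17*(-4) = -68)
1/(I + K(u(-25, Q(1)), 411)) = 1/(611844 - 68) = 1/611776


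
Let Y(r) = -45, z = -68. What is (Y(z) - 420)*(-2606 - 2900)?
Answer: 2560290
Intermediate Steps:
(Y(z) - 420)*(-2606 - 2900) = (-45 - 420)*(-2606 - 2900) = -465*(-5506) = 2560290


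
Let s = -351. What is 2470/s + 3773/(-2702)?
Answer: -87893/10422 ≈ -8.4334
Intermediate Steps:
2470/s + 3773/(-2702) = 2470/(-351) + 3773/(-2702) = 2470*(-1/351) + 3773*(-1/2702) = -190/27 - 539/386 = -87893/10422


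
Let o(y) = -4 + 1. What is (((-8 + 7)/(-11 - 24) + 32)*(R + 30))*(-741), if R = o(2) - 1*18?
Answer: -7475949/35 ≈ -2.1360e+5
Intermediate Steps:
o(y) = -3
R = -21 (R = -3 - 1*18 = -3 - 18 = -21)
(((-8 + 7)/(-11 - 24) + 32)*(R + 30))*(-741) = (((-8 + 7)/(-11 - 24) + 32)*(-21 + 30))*(-741) = ((-1/(-35) + 32)*9)*(-741) = ((-1*(-1/35) + 32)*9)*(-741) = ((1/35 + 32)*9)*(-741) = ((1121/35)*9)*(-741) = (10089/35)*(-741) = -7475949/35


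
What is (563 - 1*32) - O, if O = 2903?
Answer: -2372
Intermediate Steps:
(563 - 1*32) - O = (563 - 1*32) - 1*2903 = (563 - 32) - 2903 = 531 - 2903 = -2372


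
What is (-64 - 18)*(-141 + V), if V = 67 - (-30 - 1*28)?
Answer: 1312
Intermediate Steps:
V = 125 (V = 67 - (-30 - 28) = 67 - 1*(-58) = 67 + 58 = 125)
(-64 - 18)*(-141 + V) = (-64 - 18)*(-141 + 125) = -82*(-16) = 1312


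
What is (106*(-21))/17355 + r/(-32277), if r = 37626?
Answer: -80538648/62240815 ≈ -1.2940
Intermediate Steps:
(106*(-21))/17355 + r/(-32277) = (106*(-21))/17355 + 37626/(-32277) = -2226*1/17355 + 37626*(-1/32277) = -742/5785 - 12542/10759 = -80538648/62240815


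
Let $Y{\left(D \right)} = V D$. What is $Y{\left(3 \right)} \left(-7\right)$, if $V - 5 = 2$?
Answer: $-147$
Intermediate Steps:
$V = 7$ ($V = 5 + 2 = 7$)
$Y{\left(D \right)} = 7 D$
$Y{\left(3 \right)} \left(-7\right) = 7 \cdot 3 \left(-7\right) = 21 \left(-7\right) = -147$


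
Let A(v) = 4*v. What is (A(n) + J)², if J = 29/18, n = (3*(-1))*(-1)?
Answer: 60025/324 ≈ 185.26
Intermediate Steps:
n = 3 (n = -3*(-1) = 3)
J = 29/18 (J = 29*(1/18) = 29/18 ≈ 1.6111)
(A(n) + J)² = (4*3 + 29/18)² = (12 + 29/18)² = (245/18)² = 60025/324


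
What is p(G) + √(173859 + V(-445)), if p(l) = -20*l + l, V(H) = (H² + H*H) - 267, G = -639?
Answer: 12141 + √569642 ≈ 12896.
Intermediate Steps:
V(H) = -267 + 2*H² (V(H) = (H² + H²) - 267 = 2*H² - 267 = -267 + 2*H²)
p(l) = -19*l
p(G) + √(173859 + V(-445)) = -19*(-639) + √(173859 + (-267 + 2*(-445)²)) = 12141 + √(173859 + (-267 + 2*198025)) = 12141 + √(173859 + (-267 + 396050)) = 12141 + √(173859 + 395783) = 12141 + √569642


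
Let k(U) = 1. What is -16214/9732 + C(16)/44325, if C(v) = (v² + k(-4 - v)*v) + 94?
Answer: -39729091/23965050 ≈ -1.6578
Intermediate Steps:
C(v) = 94 + v + v² (C(v) = (v² + 1*v) + 94 = (v² + v) + 94 = (v + v²) + 94 = 94 + v + v²)
-16214/9732 + C(16)/44325 = -16214/9732 + (94 + 16 + 16²)/44325 = -16214*1/9732 + (94 + 16 + 256)*(1/44325) = -8107/4866 + 366*(1/44325) = -8107/4866 + 122/14775 = -39729091/23965050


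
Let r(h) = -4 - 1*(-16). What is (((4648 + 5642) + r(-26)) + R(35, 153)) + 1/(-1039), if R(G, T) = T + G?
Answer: 10899109/1039 ≈ 10490.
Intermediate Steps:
r(h) = 12 (r(h) = -4 + 16 = 12)
R(G, T) = G + T
(((4648 + 5642) + r(-26)) + R(35, 153)) + 1/(-1039) = (((4648 + 5642) + 12) + (35 + 153)) + 1/(-1039) = ((10290 + 12) + 188) - 1/1039 = (10302 + 188) - 1/1039 = 10490 - 1/1039 = 10899109/1039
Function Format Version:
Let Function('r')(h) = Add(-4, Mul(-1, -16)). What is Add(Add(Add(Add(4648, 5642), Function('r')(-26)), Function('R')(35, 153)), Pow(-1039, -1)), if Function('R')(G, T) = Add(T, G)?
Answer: Rational(10899109, 1039) ≈ 10490.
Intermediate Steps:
Function('r')(h) = 12 (Function('r')(h) = Add(-4, 16) = 12)
Function('R')(G, T) = Add(G, T)
Add(Add(Add(Add(4648, 5642), Function('r')(-26)), Function('R')(35, 153)), Pow(-1039, -1)) = Add(Add(Add(Add(4648, 5642), 12), Add(35, 153)), Pow(-1039, -1)) = Add(Add(Add(10290, 12), 188), Rational(-1, 1039)) = Add(Add(10302, 188), Rational(-1, 1039)) = Add(10490, Rational(-1, 1039)) = Rational(10899109, 1039)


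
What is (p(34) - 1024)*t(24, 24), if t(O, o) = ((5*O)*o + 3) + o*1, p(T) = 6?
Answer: -2959326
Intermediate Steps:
t(O, o) = 3 + o + 5*O*o (t(O, o) = (5*O*o + 3) + o = (3 + 5*O*o) + o = 3 + o + 5*O*o)
(p(34) - 1024)*t(24, 24) = (6 - 1024)*(3 + 24 + 5*24*24) = -1018*(3 + 24 + 2880) = -1018*2907 = -2959326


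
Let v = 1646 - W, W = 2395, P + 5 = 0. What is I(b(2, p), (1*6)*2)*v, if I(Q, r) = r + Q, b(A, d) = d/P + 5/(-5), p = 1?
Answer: -40446/5 ≈ -8089.2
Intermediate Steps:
P = -5 (P = -5 + 0 = -5)
b(A, d) = -1 - d/5 (b(A, d) = d/(-5) + 5/(-5) = d*(-⅕) + 5*(-⅕) = -d/5 - 1 = -1 - d/5)
v = -749 (v = 1646 - 1*2395 = 1646 - 2395 = -749)
I(Q, r) = Q + r
I(b(2, p), (1*6)*2)*v = ((-1 - ⅕*1) + (1*6)*2)*(-749) = ((-1 - ⅕) + 6*2)*(-749) = (-6/5 + 12)*(-749) = (54/5)*(-749) = -40446/5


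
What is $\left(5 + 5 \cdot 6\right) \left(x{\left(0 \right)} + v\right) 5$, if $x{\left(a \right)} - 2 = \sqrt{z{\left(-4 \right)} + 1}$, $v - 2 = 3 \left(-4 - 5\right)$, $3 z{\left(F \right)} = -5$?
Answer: $-4025 + \frac{175 i \sqrt{6}}{3} \approx -4025.0 + 142.89 i$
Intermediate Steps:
$z{\left(F \right)} = - \frac{5}{3}$ ($z{\left(F \right)} = \frac{1}{3} \left(-5\right) = - \frac{5}{3}$)
$v = -25$ ($v = 2 + 3 \left(-4 - 5\right) = 2 + 3 \left(-9\right) = 2 - 27 = -25$)
$x{\left(a \right)} = 2 + \frac{i \sqrt{6}}{3}$ ($x{\left(a \right)} = 2 + \sqrt{- \frac{5}{3} + 1} = 2 + \sqrt{- \frac{2}{3}} = 2 + \frac{i \sqrt{6}}{3}$)
$\left(5 + 5 \cdot 6\right) \left(x{\left(0 \right)} + v\right) 5 = \left(5 + 5 \cdot 6\right) \left(\left(2 + \frac{i \sqrt{6}}{3}\right) - 25\right) 5 = \left(5 + 30\right) \left(-23 + \frac{i \sqrt{6}}{3}\right) 5 = 35 \left(-23 + \frac{i \sqrt{6}}{3}\right) 5 = \left(-805 + \frac{35 i \sqrt{6}}{3}\right) 5 = -4025 + \frac{175 i \sqrt{6}}{3}$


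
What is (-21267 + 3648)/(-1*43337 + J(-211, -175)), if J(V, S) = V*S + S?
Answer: 2517/941 ≈ 2.6748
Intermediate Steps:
J(V, S) = S + S*V (J(V, S) = S*V + S = S + S*V)
(-21267 + 3648)/(-1*43337 + J(-211, -175)) = (-21267 + 3648)/(-1*43337 - 175*(1 - 211)) = -17619/(-43337 - 175*(-210)) = -17619/(-43337 + 36750) = -17619/(-6587) = -17619*(-1/6587) = 2517/941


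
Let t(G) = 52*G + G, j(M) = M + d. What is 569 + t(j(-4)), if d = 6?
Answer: 675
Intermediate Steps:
j(M) = 6 + M (j(M) = M + 6 = 6 + M)
t(G) = 53*G
569 + t(j(-4)) = 569 + 53*(6 - 4) = 569 + 53*2 = 569 + 106 = 675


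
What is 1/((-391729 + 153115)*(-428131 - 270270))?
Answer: 1/166648256214 ≈ 6.0007e-12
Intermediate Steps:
1/((-391729 + 153115)*(-428131 - 270270)) = 1/(-238614*(-698401)) = 1/166648256214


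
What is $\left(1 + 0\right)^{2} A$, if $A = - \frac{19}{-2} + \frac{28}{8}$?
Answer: $13$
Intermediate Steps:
$A = 13$ ($A = \left(-19\right) \left(- \frac{1}{2}\right) + 28 \cdot \frac{1}{8} = \frac{19}{2} + \frac{7}{2} = 13$)
$\left(1 + 0\right)^{2} A = \left(1 + 0\right)^{2} \cdot 13 = 1^{2} \cdot 13 = 1 \cdot 13 = 13$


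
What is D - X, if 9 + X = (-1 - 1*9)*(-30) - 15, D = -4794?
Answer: -5070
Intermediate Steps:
X = 276 (X = -9 + ((-1 - 1*9)*(-30) - 15) = -9 + ((-1 - 9)*(-30) - 15) = -9 + (-10*(-30) - 15) = -9 + (300 - 15) = -9 + 285 = 276)
D - X = -4794 - 1*276 = -4794 - 276 = -5070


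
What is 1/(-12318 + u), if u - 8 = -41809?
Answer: -1/54119 ≈ -1.8478e-5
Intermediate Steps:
u = -41801 (u = 8 - 41809 = -41801)
1/(-12318 + u) = 1/(-12318 - 41801) = 1/(-54119) = -1/54119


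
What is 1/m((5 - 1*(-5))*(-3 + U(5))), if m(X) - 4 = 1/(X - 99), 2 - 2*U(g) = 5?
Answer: 144/575 ≈ 0.25043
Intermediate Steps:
U(g) = -3/2 (U(g) = 1 - ½*5 = 1 - 5/2 = -3/2)
m(X) = 4 + 1/(-99 + X) (m(X) = 4 + 1/(X - 99) = 4 + 1/(-99 + X))
1/m((5 - 1*(-5))*(-3 + U(5))) = 1/((-395 + 4*((5 - 1*(-5))*(-3 - 3/2)))/(-99 + (5 - 1*(-5))*(-3 - 3/2))) = 1/((-395 + 4*((5 + 5)*(-9/2)))/(-99 + (5 + 5)*(-9/2))) = 1/((-395 + 4*(10*(-9/2)))/(-99 + 10*(-9/2))) = 1/((-395 + 4*(-45))/(-99 - 45)) = 1/((-395 - 180)/(-144)) = 1/(-1/144*(-575)) = 1/(575/144) = 144/575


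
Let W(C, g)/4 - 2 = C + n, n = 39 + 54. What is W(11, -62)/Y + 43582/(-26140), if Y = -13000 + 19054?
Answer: -63190517/39562890 ≈ -1.5972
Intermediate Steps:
n = 93
Y = 6054
W(C, g) = 380 + 4*C (W(C, g) = 8 + 4*(C + 93) = 8 + 4*(93 + C) = 8 + (372 + 4*C) = 380 + 4*C)
W(11, -62)/Y + 43582/(-26140) = (380 + 4*11)/6054 + 43582/(-26140) = (380 + 44)*(1/6054) + 43582*(-1/26140) = 424*(1/6054) - 21791/13070 = 212/3027 - 21791/13070 = -63190517/39562890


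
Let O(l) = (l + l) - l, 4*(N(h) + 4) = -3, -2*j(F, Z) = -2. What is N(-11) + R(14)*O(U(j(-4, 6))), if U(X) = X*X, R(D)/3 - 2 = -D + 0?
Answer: -163/4 ≈ -40.750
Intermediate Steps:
j(F, Z) = 1 (j(F, Z) = -½*(-2) = 1)
R(D) = 6 - 3*D (R(D) = 6 + 3*(-D + 0) = 6 + 3*(-D) = 6 - 3*D)
U(X) = X²
N(h) = -19/4 (N(h) = -4 + (¼)*(-3) = -4 - ¾ = -19/4)
O(l) = l (O(l) = 2*l - l = l)
N(-11) + R(14)*O(U(j(-4, 6))) = -19/4 + (6 - 3*14)*1² = -19/4 + (6 - 42)*1 = -19/4 - 36*1 = -19/4 - 36 = -163/4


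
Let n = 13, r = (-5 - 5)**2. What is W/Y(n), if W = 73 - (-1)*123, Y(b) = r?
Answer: 49/25 ≈ 1.9600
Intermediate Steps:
r = 100 (r = (-10)**2 = 100)
Y(b) = 100
W = 196 (W = 73 - 1*(-123) = 73 + 123 = 196)
W/Y(n) = 196/100 = 196*(1/100) = 49/25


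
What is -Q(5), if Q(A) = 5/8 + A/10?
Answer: -9/8 ≈ -1.1250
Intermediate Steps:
Q(A) = 5/8 + A/10 (Q(A) = 5*(⅛) + A*(⅒) = 5/8 + A/10)
-Q(5) = -(5/8 + (⅒)*5) = -(5/8 + ½) = -1*9/8 = -9/8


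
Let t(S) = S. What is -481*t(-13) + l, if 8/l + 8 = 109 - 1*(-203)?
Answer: 237615/38 ≈ 6253.0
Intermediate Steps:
l = 1/38 (l = 8/(-8 + (109 - 1*(-203))) = 8/(-8 + (109 + 203)) = 8/(-8 + 312) = 8/304 = 8*(1/304) = 1/38 ≈ 0.026316)
-481*t(-13) + l = -481*(-13) + 1/38 = 6253 + 1/38 = 237615/38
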